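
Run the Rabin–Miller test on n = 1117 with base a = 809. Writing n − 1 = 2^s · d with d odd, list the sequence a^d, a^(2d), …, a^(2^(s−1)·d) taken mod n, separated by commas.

903, 1116

n − 1 = 1116 = 2^2 · 279, so s = 2 and d = 279.
x_0 = 809^279 mod 1117 = 903.
x_1 = 903^2 mod 1117 = 1116.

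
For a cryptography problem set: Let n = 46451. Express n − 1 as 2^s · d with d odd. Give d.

23225

Halving: 46450 → 23225; 23225 is odd.
So 46450 = 2^1 · 23225.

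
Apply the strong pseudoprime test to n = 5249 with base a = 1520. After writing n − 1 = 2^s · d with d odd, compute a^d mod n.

4826

n − 1 = 5248 = 2^7 · 41, so s = 7 and d = 41.
1520^41 mod 5249 = 4826.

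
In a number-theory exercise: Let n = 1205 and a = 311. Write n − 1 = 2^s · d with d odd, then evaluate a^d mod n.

n − 1 = 1204 = 2^2 · 301, so s = 2 and d = 301.
By repeated squaring, 311^301 ≡ 581 (mod 1205).

581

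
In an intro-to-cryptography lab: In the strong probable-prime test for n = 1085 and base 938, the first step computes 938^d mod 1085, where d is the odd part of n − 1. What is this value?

287

n − 1 = 1084 = 2^2 · 271, so s = 2 and d = 271.
938^271 mod 1085 = 287.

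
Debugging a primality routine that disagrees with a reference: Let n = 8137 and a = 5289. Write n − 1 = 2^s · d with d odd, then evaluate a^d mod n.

4360

n − 1 = 8136 = 2^3 · 1017, so s = 3 and d = 1017.
Repeated squaring mod 8137: 5289^1 ≡ 5289, 5289^2 ≡ 6652, 5289^4 ≡ 98, 5289^8 ≡ 1467, 5289^16 ≡ 3921, 5289^32 ≡ 3448, 5289^64 ≡ 547, 5289^128 ≡ 6277, 5289^256 ≡ 1375, 5289^512 ≡ 2841.
1017 = 512 + 256 + 128 + 64 + 32 + 16 + 8 + 1, so 5289^1017 ≡ 2841·1375·6277·547·3448·3921·1467·5289 ≡ 4360 (mod 8137).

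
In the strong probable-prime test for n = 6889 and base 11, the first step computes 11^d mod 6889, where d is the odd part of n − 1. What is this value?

5562

n − 1 = 6888 = 2^3 · 861, so s = 3 and d = 861.
11^861 mod 6889 = 5562.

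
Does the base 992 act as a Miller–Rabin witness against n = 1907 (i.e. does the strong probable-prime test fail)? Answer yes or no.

n − 1 = 1906 = 2^1 · 953, so s = 1 and d = 953.
x_0 = 992^953 mod 1907 = 1.
x_0 = 1, so 992 is not a witness.

no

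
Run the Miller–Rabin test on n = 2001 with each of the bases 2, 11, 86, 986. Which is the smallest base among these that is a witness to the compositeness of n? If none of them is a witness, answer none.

n − 1 = 2000 = 2^4 · 125, so s = 4 and d = 125.
Base 2: x_0 = 2^125 mod 2001 = 1580. x_0 is neither 1 nor 2000, so continue squaring. x_1 = 1580^2 mod 2001 = 1153. x_2 = 1153^2 mod 2001 = 745. x_3 = 745^2 mod 2001 = 748. Reached i = s−1 = 3 without hitting −1: 2 is a Miller–Rabin witness and 2001 is composite.
Base 11: x_0 = 11^125 mod 2001 = 746. x_0 is neither 1 nor 2000, so continue squaring. x_1 = 746^2 mod 2001 = 238. x_2 = 238^2 mod 2001 = 616. x_3 = 616^2 mod 2001 = 1267. Reached i = s−1 = 3 without hitting −1: 11 is a Miller–Rabin witness and 2001 is composite.
Base 86: x_0 = 86^125 mod 2001 = 521. x_0 is neither 1 nor 2000, so continue squaring. x_1 = 521^2 mod 2001 = 1306. x_2 = 1306^2 mod 2001 = 784. x_3 = 784^2 mod 2001 = 349. Reached i = s−1 = 3 without hitting −1: 86 is a Miller–Rabin witness and 2001 is composite.
Base 986: x_0 = 986^125 mod 2001 = 1943. x_0 is neither 1 nor 2000, so continue squaring. x_1 = 1943^2 mod 2001 = 1363. x_2 = 1363^2 mod 2001 = 841. x_3 = 841^2 mod 2001 = 928. Reached i = s−1 = 3 without hitting −1: 986 is a Miller–Rabin witness and 2001 is composite.
The smallest witness among the given bases is 2.

2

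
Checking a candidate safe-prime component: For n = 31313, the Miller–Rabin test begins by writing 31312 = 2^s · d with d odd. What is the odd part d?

Halving: 31312 → 15656 → 7828 → 3914 → 1957; 1957 is odd.
So 31312 = 2^4 · 1957.

1957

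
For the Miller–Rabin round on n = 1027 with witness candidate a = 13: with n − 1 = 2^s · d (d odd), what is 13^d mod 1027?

936

n − 1 = 1026 = 2^1 · 513, so s = 1 and d = 513.
By repeated squaring, 13^513 ≡ 936 (mod 1027).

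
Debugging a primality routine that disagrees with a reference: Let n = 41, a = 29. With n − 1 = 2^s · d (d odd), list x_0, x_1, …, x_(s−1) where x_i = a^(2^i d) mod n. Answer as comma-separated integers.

38, 9, 40

n − 1 = 40 = 2^3 · 5, so s = 3 and d = 5.
x_0 = 29^5 mod 41 = 38.
x_1 = 38^2 mod 41 = 9.
x_2 = 9^2 mod 41 = 40.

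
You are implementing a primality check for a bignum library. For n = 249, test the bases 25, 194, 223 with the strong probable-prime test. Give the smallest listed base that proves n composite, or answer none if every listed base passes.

n − 1 = 248 = 2^3 · 31, so s = 3 and d = 31.
Base 25: x_0 = 25^31 mod 249 = 142. x_0 is neither 1 nor 248, so continue squaring. x_1 = 142^2 mod 249 = 244. x_2 = 244^2 mod 249 = 25. Reached i = s−1 = 2 without hitting −1: 25 is a Miller–Rabin witness and 249 is composite.
Base 194: x_0 = 194^31 mod 249 = 119. x_0 is neither 1 nor 248, so continue squaring. x_1 = 119^2 mod 249 = 217. x_2 = 217^2 mod 249 = 28. Reached i = s−1 = 2 without hitting −1: 194 is a Miller–Rabin witness and 249 is composite.
Base 223: x_0 = 223^31 mod 249 = 208. x_0 is neither 1 nor 248, so continue squaring. x_1 = 208^2 mod 249 = 187. x_2 = 187^2 mod 249 = 109. Reached i = s−1 = 2 without hitting −1: 223 is a Miller–Rabin witness and 249 is composite.
The smallest witness among the given bases is 25.

25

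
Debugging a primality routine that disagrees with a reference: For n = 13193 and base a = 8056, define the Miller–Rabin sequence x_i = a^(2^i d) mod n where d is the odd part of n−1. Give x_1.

n − 1 = 13192 = 2^3 · 1649, so s = 3 and d = 1649.
Repeated squaring mod 13193: 8056^1 ≡ 8056, 8056^2 ≡ 2769, 8056^4 ≡ 2228, 8056^8 ≡ 3416, 8056^16 ≡ 6444, 8056^32 ≡ 6765, 8056^64 ≡ 11901, 8056^128 ≡ 6946, 8056^256 ≡ 115, 8056^512 ≡ 32, 8056^1024 ≡ 1024.
1649 = 1024 + 512 + 64 + 32 + 16 + 1, so 8056^1649 ≡ 1024·32·11901·6765·6444·8056 ≡ 7511 (mod 13193).
x_0 = 7511.
x_1 = 7511^2 mod 13193 = 1853.

1853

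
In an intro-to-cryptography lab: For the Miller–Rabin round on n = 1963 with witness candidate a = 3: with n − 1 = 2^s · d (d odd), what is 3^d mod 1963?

n − 1 = 1962 = 2^1 · 981, so s = 1 and d = 981.
Repeated squaring mod 1963: 3^1 ≡ 3, 3^2 ≡ 9, 3^4 ≡ 81, 3^8 ≡ 672, 3^16 ≡ 94, 3^32 ≡ 984, 3^64 ≡ 497, 3^128 ≡ 1634, 3^256 ≡ 276, 3^512 ≡ 1582.
981 = 512 + 256 + 128 + 64 + 16 + 4 + 1, so 3^981 ≡ 1582·276·1634·497·94·81·3 ≡ 781 (mod 1963).

781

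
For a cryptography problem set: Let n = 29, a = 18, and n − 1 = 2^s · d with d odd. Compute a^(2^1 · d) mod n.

n − 1 = 28 = 2^2 · 7, so s = 2 and d = 7.
x_0 = 18^7 mod 29 = 17.
x_1 = 17^2 mod 29 = 28.

28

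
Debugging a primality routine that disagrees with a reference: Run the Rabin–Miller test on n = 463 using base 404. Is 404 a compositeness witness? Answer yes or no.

no

n − 1 = 462 = 2^1 · 231, so s = 1 and d = 231.
x_0 = 404^231 mod 463 = 462.
x_0 = 462 ≡ −1, so 404 is not a witness.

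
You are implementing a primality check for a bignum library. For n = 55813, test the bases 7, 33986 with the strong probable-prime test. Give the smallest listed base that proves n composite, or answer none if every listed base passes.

none

n − 1 = 55812 = 2^2 · 13953, so s = 2 and d = 13953.
Base 7: x_0 = 7^13953 mod 55813 = 1. x_0 = 1, so 7 is not a witness.
Base 33986: x_0 = 33986^13953 mod 55813 = 50807. x_0 is neither 1 nor 55812, so continue squaring. x_1 = 50807^2 mod 55813 = 55812. x_1 ≡ −1, so 33986 is not a witness.
No listed base is a witness for 55813.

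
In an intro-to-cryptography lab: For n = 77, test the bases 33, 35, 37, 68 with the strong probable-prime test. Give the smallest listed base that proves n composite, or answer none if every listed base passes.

33

n − 1 = 76 = 2^2 · 19, so s = 2 and d = 19.
Base 33: x_0 = 33^19 mod 77 = 33. x_0 is neither 1 nor 76, so continue squaring. x_1 = 33^2 mod 77 = 11. Reached i = s−1 = 1 without hitting −1: 33 is a Miller–Rabin witness and 77 is composite.
Base 35: x_0 = 35^19 mod 77 = 28. x_0 is neither 1 nor 76, so continue squaring. x_1 = 28^2 mod 77 = 14. Reached i = s−1 = 1 without hitting −1: 35 is a Miller–Rabin witness and 77 is composite.
Base 37: x_0 = 37^19 mod 77 = 58. x_0 is neither 1 nor 76, so continue squaring. x_1 = 58^2 mod 77 = 53. Reached i = s−1 = 1 without hitting −1: 37 is a Miller–Rabin witness and 77 is composite.
Base 68: x_0 = 68^19 mod 77 = 61. x_0 is neither 1 nor 76, so continue squaring. x_1 = 61^2 mod 77 = 25. Reached i = s−1 = 1 without hitting −1: 68 is a Miller–Rabin witness and 77 is composite.
The smallest witness among the given bases is 33.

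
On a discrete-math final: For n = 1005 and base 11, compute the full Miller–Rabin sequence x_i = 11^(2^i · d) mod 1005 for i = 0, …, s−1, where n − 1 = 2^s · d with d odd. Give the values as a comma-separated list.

n − 1 = 1004 = 2^2 · 251, so s = 2 and d = 251.
x_0 = 11^251 mod 1005 = 296.
x_1 = 296^2 mod 1005 = 181.

296, 181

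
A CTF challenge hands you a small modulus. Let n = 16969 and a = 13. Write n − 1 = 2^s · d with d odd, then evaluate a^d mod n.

n − 1 = 16968 = 2^3 · 2121, so s = 3 and d = 2121.
Repeated squaring mod 16969: 13^1 ≡ 13, 13^2 ≡ 169, 13^4 ≡ 11592, 13^8 ≡ 13922, 13^16 ≡ 2166, 13^32 ≡ 8112, 13^64 ≡ 15731, 13^128 ≡ 5434, 13^256 ≡ 2296, 13^512 ≡ 11226, 13^1024 ≡ 11282, 13^2048 ≡ 16024.
2121 = 2048 + 64 + 8 + 1, so 13^2121 ≡ 16024·15731·13922·13 ≡ 15850 (mod 16969).

15850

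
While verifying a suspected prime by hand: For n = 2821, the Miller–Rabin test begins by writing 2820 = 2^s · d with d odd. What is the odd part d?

Halving: 2820 → 1410 → 705; 705 is odd.
So 2820 = 2^2 · 705.

705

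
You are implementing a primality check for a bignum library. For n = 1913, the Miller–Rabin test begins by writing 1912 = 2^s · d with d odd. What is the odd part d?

239

Halving: 1912 → 956 → 478 → 239; 239 is odd.
So 1912 = 2^3 · 239.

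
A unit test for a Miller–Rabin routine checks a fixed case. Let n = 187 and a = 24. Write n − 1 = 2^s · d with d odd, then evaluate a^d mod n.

74

n − 1 = 186 = 2^1 · 93, so s = 1 and d = 93.
Repeated squaring mod 187: 24^1 ≡ 24, 24^2 ≡ 15, 24^4 ≡ 38, 24^8 ≡ 135, 24^16 ≡ 86, 24^32 ≡ 103, 24^64 ≡ 137.
93 = 64 + 16 + 8 + 4 + 1, so 24^93 ≡ 137·86·135·38·24 ≡ 74 (mod 187).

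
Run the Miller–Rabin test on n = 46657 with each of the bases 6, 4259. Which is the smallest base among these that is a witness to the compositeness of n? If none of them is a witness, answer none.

4259

n − 1 = 46656 = 2^6 · 729, so s = 6 and d = 729.
Base 6: x_0 = 6^729 mod 46657 = 46441. x_0 is neither 1 nor 46656, so continue squaring. x_1 = 46441^2 mod 46657 = 46656. x_1 ≡ −1, so 6 is not a witness.
Base 4259: x_0 = 4259^729 mod 46657 = 4883. x_0 is neither 1 nor 46656, so continue squaring. x_1 = 4883^2 mod 46657 = 1962. x_2 = 1962^2 mod 46657 = 23570. x_3 = 23570^2 mod 46657 = 1. x_3 = 1 but x_2 ≠ ±1, a nontrivial square root of 1 — 4259 is a witness and 46657 is composite.
The smallest witness among the given bases is 4259.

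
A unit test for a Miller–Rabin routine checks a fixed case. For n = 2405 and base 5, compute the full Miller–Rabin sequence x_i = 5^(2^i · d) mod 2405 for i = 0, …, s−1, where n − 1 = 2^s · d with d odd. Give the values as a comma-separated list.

n − 1 = 2404 = 2^2 · 601, so s = 2 and d = 601.
x_0 = 5^601 mod 2405 = 1240.
x_1 = 1240^2 mod 2405 = 805.

1240, 805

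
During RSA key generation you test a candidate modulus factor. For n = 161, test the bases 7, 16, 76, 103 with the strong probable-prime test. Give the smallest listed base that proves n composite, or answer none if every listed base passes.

n − 1 = 160 = 2^5 · 5, so s = 5 and d = 5.
Base 7: x_0 = 7^5 mod 161 = 63. x_0 is neither 1 nor 160, so continue squaring. x_1 = 63^2 mod 161 = 105. x_2 = 105^2 mod 161 = 77. x_3 = 77^2 mod 161 = 133. x_4 = 133^2 mod 161 = 140. Reached i = s−1 = 4 without hitting −1: 7 is a Miller–Rabin witness and 161 is composite.
Base 16: x_0 = 16^5 mod 161 = 144. x_0 is neither 1 nor 160, so continue squaring. x_1 = 144^2 mod 161 = 128. x_2 = 128^2 mod 161 = 123. x_3 = 123^2 mod 161 = 156. x_4 = 156^2 mod 161 = 25. Reached i = s−1 = 4 without hitting −1: 16 is a Miller–Rabin witness and 161 is composite.
Base 76: x_0 = 76^5 mod 161 = 132. x_0 is neither 1 nor 160, so continue squaring. x_1 = 132^2 mod 161 = 36. x_2 = 36^2 mod 161 = 8. x_3 = 8^2 mod 161 = 64. x_4 = 64^2 mod 161 = 71. Reached i = s−1 = 4 without hitting −1: 76 is a Miller–Rabin witness and 161 is composite.
Base 103: x_0 = 103^5 mod 161 = 143. x_0 is neither 1 nor 160, so continue squaring. x_1 = 143^2 mod 161 = 2. x_2 = 2^2 mod 161 = 4. x_3 = 4^2 mod 161 = 16. x_4 = 16^2 mod 161 = 95. Reached i = s−1 = 4 without hitting −1: 103 is a Miller–Rabin witness and 161 is composite.
The smallest witness among the given bases is 7.

7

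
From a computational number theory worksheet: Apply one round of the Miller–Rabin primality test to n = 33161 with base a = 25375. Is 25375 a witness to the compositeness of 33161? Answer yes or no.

n − 1 = 33160 = 2^3 · 4145, so s = 3 and d = 4145.
By repeated squaring, 25375^4145 ≡ 7268 (mod 33161).
x_0 = 25375^4145 mod 33161 = 7268.
x_0 is neither 1 nor 33160, so continue squaring.
x_1 = 7268^2 mod 33161 = 31512.
x_2 = 31512^2 mod 33161 = 33160.
x_2 ≡ −1, so 25375 is not a witness.

no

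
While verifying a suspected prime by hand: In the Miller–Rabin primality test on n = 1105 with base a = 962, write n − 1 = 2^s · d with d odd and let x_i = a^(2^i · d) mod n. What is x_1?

n − 1 = 1104 = 2^4 · 69, so s = 4 and d = 69.
x_0 = 962^69 mod 1105 = 312.
x_1 = 312^2 mod 1105 = 104.

104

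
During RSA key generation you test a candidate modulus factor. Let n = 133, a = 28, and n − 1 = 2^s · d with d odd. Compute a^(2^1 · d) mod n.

n − 1 = 132 = 2^2 · 33, so s = 2 and d = 33.
x_0 = 28^33 mod 133 = 49.
x_1 = 49^2 mod 133 = 7.

7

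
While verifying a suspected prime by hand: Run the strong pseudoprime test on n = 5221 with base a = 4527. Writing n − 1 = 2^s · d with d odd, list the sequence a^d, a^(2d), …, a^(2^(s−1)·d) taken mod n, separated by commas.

751, 133

n − 1 = 5220 = 2^2 · 1305, so s = 2 and d = 1305.
x_0 = 4527^1305 mod 5221 = 751.
x_1 = 751^2 mod 5221 = 133.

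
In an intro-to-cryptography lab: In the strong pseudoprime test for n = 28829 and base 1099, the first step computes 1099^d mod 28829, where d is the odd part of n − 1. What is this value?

11854

n − 1 = 28828 = 2^2 · 7207, so s = 2 and d = 7207.
1099^7207 mod 28829 = 11854.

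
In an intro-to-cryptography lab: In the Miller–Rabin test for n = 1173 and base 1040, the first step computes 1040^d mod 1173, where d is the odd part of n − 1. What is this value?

362

n − 1 = 1172 = 2^2 · 293, so s = 2 and d = 293.
1040^293 mod 1173 = 362.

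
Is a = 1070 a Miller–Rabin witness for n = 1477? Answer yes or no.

n − 1 = 1476 = 2^2 · 369, so s = 2 and d = 369.
Repeated squaring mod 1477: 1070^1 ≡ 1070, 1070^2 ≡ 225, 1070^4 ≡ 407, 1070^8 ≡ 225, 1070^16 ≡ 407, 1070^32 ≡ 225, 1070^64 ≡ 407, 1070^128 ≡ 225, 1070^256 ≡ 407.
369 = 256 + 64 + 32 + 16 + 1, so 1070^369 ≡ 407·407·225·407·1070 ≡ 1476 (mod 1477).
x_0 = 1070^369 mod 1477 = 1476.
x_0 = 1476 ≡ −1, so 1070 is not a witness.

no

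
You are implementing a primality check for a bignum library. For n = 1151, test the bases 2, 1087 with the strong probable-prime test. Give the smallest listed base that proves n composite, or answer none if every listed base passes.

n − 1 = 1150 = 2^1 · 575, so s = 1 and d = 575.
Base 2: x_0 = 2^575 mod 1151 = 1. x_0 = 1, so 2 is not a witness.
Base 1087: x_0 = 1087^575 mod 1151 = 1150. x_0 = 1150 ≡ −1, so 1087 is not a witness.
No listed base is a witness for 1151.

none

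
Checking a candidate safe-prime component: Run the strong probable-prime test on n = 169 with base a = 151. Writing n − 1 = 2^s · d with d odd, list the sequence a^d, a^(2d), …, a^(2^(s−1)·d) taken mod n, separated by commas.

n − 1 = 168 = 2^3 · 21, so s = 3 and d = 21.
x_0 = 151^21 mod 169 = 8.
x_1 = 8^2 mod 169 = 64.
x_2 = 64^2 mod 169 = 40.

8, 64, 40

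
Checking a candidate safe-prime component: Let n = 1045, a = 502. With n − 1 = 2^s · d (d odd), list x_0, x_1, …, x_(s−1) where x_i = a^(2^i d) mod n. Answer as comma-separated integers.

227, 324

n − 1 = 1044 = 2^2 · 261, so s = 2 and d = 261.
x_0 = 502^261 mod 1045 = 227.
x_1 = 227^2 mod 1045 = 324.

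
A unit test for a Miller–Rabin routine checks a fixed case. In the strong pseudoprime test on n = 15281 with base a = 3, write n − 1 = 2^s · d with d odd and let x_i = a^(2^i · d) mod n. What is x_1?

12441

n − 1 = 15280 = 2^4 · 955, so s = 4 and d = 955.
x_0 = 3^955 mod 15281 = 1816.
x_1 = 1816^2 mod 15281 = 12441.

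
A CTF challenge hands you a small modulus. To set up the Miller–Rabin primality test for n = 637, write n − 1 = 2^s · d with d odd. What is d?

Halving: 636 → 318 → 159; 159 is odd.
So 636 = 2^2 · 159.

159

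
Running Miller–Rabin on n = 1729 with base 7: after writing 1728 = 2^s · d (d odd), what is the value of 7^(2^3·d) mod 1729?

742

n − 1 = 1728 = 2^6 · 27, so s = 6 and d = 27.
Repeated squaring mod 1729: 7^1 ≡ 7, 7^2 ≡ 49, 7^4 ≡ 672, 7^8 ≡ 315, 7^16 ≡ 672.
27 = 16 + 8 + 2 + 1, so 7^27 ≡ 672·315·49·7 ≡ 343 (mod 1729).
x_0 = 343.
x_1 = 343^2 mod 1729 = 77.
x_2 = 77^2 mod 1729 = 742.
x_3 = 742^2 mod 1729 = 742.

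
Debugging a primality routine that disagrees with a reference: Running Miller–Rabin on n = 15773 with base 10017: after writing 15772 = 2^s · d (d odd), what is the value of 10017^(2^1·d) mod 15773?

1

n − 1 = 15772 = 2^2 · 3943, so s = 2 and d = 3943.
x_0 = 10017^3943 mod 15773 = 1.
x_1 = 1^2 mod 15773 = 1.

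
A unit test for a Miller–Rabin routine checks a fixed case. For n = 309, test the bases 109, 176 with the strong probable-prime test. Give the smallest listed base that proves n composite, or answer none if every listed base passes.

n − 1 = 308 = 2^2 · 77, so s = 2 and d = 77.
Base 109: x_0 = 109^77 mod 309 = 277. x_0 is neither 1 nor 308, so continue squaring. x_1 = 277^2 mod 309 = 97. Reached i = s−1 = 1 without hitting −1: 109 is a Miller–Rabin witness and 309 is composite.
Base 176: x_0 = 176^77 mod 309 = 140. x_0 is neither 1 nor 308, so continue squaring. x_1 = 140^2 mod 309 = 133. Reached i = s−1 = 1 without hitting −1: 176 is a Miller–Rabin witness and 309 is composite.
The smallest witness among the given bases is 109.

109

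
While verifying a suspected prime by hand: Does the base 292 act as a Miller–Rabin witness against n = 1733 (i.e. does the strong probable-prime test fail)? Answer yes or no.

no

n − 1 = 1732 = 2^2 · 433, so s = 2 and d = 433.
By repeated squaring, 292^433 ≡ 1732 (mod 1733).
x_0 = 292^433 mod 1733 = 1732.
x_0 = 1732 ≡ −1, so 292 is not a witness.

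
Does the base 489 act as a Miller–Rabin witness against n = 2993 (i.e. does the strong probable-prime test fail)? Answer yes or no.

n − 1 = 2992 = 2^4 · 187, so s = 4 and d = 187.
Repeated squaring mod 2993: 489^1 ≡ 489, 489^2 ≡ 2674, 489^4 ≡ 2992, 489^8 ≡ 1, 489^16 ≡ 1, 489^32 ≡ 1, 489^64 ≡ 1, 489^128 ≡ 1.
187 = 128 + 32 + 16 + 8 + 2 + 1, so 489^187 ≡ 1·1·1·1·2674·489 ≡ 2638 (mod 2993).
x_0 = 489^187 mod 2993 = 2638.
x_0 is neither 1 nor 2992, so continue squaring.
x_1 = 2638^2 mod 2993 = 319.
x_2 = 319^2 mod 2993 = 2992.
x_2 ≡ −1, so 489 is not a witness.

no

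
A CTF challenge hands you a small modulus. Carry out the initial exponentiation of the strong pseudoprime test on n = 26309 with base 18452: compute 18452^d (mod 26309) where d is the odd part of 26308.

26308

n − 1 = 26308 = 2^2 · 6577, so s = 2 and d = 6577.
Repeated squaring mod 26309: 18452^1 ≡ 18452, 18452^2 ≡ 11535, 18452^4 ≡ 11612, 18452^8 ≡ 4919, 18452^16 ≡ 18590, 18452^32 ≡ 19385, 18452^64 ≡ 6778, 18452^128 ≡ 5770, 18452^256 ≡ 12015, 18452^512 ≡ 2742, 18452^1024 ≡ 20499, 18452^2048 ≡ 1653, 18452^4096 ≡ 22582.
6577 = 4096 + 2048 + 256 + 128 + 32 + 16 + 1, so 18452^6577 ≡ 22582·1653·12015·5770·19385·18590·18452 ≡ 26308 (mod 26309).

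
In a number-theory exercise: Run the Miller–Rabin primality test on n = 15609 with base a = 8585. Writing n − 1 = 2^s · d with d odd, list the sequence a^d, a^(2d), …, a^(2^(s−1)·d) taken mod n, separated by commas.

n − 1 = 15608 = 2^3 · 1951, so s = 3 and d = 1951.
x_0 = 8585^1951 mod 15609 = 6308.
x_1 = 6308^2 mod 15609 = 3523.
x_2 = 3523^2 mod 15609 = 2374.

6308, 3523, 2374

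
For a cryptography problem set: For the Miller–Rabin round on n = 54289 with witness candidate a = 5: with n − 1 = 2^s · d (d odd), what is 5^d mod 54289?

11172

n − 1 = 54288 = 2^4 · 3393, so s = 4 and d = 3393.
Repeated squaring mod 54289: 5^1 ≡ 5, 5^2 ≡ 25, 5^4 ≡ 625, 5^8 ≡ 10602, 5^16 ≡ 24174, 5^32 ≡ 15480, 5^64 ≡ 53043, 5^128 ≡ 32424, 5^256 ≡ 9291, 5^512 ≡ 3171, 5^1024 ≡ 11776, 5^2048 ≡ 20070.
3393 = 2048 + 1024 + 256 + 64 + 1, so 5^3393 ≡ 20070·11776·9291·53043·5 ≡ 11172 (mod 54289).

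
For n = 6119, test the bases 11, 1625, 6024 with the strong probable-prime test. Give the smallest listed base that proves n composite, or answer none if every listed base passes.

11

n − 1 = 6118 = 2^1 · 3059, so s = 1 and d = 3059.
Base 11: x_0 = 11^3059 mod 6119 = 3869. x_0 ∉ {1, 6118} and s = 1, so 11 is a Miller–Rabin witness and 6119 is composite.
Base 1625: x_0 = 1625^3059 mod 6119 = 1. x_0 = 1, so 1625 is not a witness.
Base 6024: x_0 = 6024^3059 mod 6119 = 3028. x_0 ∉ {1, 6118} and s = 1, so 6024 is a Miller–Rabin witness and 6119 is composite.
The smallest witness among the given bases is 11.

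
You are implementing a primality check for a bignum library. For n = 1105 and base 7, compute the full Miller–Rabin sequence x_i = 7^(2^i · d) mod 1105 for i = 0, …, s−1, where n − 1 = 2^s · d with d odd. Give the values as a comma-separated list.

827, 1039, 1041, 781

n − 1 = 1104 = 2^4 · 69, so s = 4 and d = 69.
x_0 = 7^69 mod 1105 = 827.
x_1 = 827^2 mod 1105 = 1039.
x_2 = 1039^2 mod 1105 = 1041.
x_3 = 1041^2 mod 1105 = 781.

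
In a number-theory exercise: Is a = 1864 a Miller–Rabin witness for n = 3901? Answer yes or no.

n − 1 = 3900 = 2^2 · 975, so s = 2 and d = 975.
x_0 = 1864^975 mod 3901 = 2430.
x_0 is neither 1 nor 3900, so continue squaring.
x_1 = 2430^2 mod 3901 = 2687.
Reached i = s−1 = 1 without hitting −1: 1864 is a Miller–Rabin witness and 3901 is composite.

yes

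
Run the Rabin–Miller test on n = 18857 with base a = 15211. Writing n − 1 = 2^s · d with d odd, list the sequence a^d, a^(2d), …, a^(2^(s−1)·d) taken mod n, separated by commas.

6895, 2528, 17118

n − 1 = 18856 = 2^3 · 2357, so s = 3 and d = 2357.
x_0 = 15211^2357 mod 18857 = 6895.
x_1 = 6895^2 mod 18857 = 2528.
x_2 = 2528^2 mod 18857 = 17118.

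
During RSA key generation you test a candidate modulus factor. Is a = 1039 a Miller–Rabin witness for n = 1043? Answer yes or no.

n − 1 = 1042 = 2^1 · 521, so s = 1 and d = 521.
Repeated squaring mod 1043: 1039^1 ≡ 1039, 1039^2 ≡ 16, 1039^4 ≡ 256, 1039^8 ≡ 870, 1039^16 ≡ 725, 1039^32 ≡ 996, 1039^64 ≡ 123, 1039^128 ≡ 527, 1039^256 ≡ 291, 1039^512 ≡ 198.
521 = 512 + 8 + 1, so 1039^521 ≡ 198·870·1039 ≡ 383 (mod 1043).
x_0 = 1039^521 mod 1043 = 383.
x_0 ∉ {1, 1042} and s = 1, so 1039 is a Miller–Rabin witness and 1043 is composite.

yes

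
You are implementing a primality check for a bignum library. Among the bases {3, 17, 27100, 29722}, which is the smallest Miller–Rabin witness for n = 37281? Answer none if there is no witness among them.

3

n − 1 = 37280 = 2^5 · 1165, so s = 5 and d = 1165.
Base 3: x_0 = 3^1165 mod 37281 = 24543. x_0 is neither 1 nor 37280, so continue squaring. x_1 = 24543^2 mod 37281 = 9732. x_2 = 9732^2 mod 37281 = 18084. x_3 = 18084^2 mod 37281 = 2124. x_4 = 2124^2 mod 37281 = 375. Reached i = s−1 = 4 without hitting −1: 3 is a Miller–Rabin witness and 37281 is composite.
Base 17: x_0 = 17^1165 mod 37281 = 15317. x_0 is neither 1 nor 37280, so continue squaring. x_1 = 15317^2 mod 37281 = 1156. x_2 = 1156^2 mod 37281 = 31501. x_3 = 31501^2 mod 37281 = 4624. x_4 = 4624^2 mod 37281 = 19363. Reached i = s−1 = 4 without hitting −1: 17 is a Miller–Rabin witness and 37281 is composite.
Base 27100: x_0 = 27100^1165 mod 37281 = 27844. x_0 is neither 1 nor 37280, so continue squaring. x_1 = 27844^2 mod 37281 = 29941. x_2 = 29941^2 mod 37281 = 4555. x_3 = 4555^2 mod 37281 = 19789. x_4 = 19789^2 mod 37281 = 4897. Reached i = s−1 = 4 without hitting −1: 27100 is a Miller–Rabin witness and 37281 is composite.
Base 29722: x_0 = 29722^1165 mod 37281 = 36220. x_0 is neither 1 nor 37280, so continue squaring. x_1 = 36220^2 mod 37281 = 7291. x_2 = 7291^2 mod 37281 = 33256. x_3 = 33256^2 mod 37281 = 20671. x_4 = 20671^2 mod 37281 = 12700. Reached i = s−1 = 4 without hitting −1: 29722 is a Miller–Rabin witness and 37281 is composite.
The smallest witness among the given bases is 3.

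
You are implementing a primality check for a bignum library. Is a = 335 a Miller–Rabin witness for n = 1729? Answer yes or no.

n − 1 = 1728 = 2^6 · 27, so s = 6 and d = 27.
x_0 = 335^27 mod 1729 = 1728.
x_0 = 1728 ≡ −1, so 335 is not a witness.

no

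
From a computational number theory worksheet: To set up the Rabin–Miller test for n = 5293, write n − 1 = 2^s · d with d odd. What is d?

1323

Halving: 5292 → 2646 → 1323; 1323 is odd.
So 5292 = 2^2 · 1323.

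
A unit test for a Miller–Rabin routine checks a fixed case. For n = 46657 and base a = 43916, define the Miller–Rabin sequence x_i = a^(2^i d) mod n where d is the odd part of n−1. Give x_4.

n − 1 = 46656 = 2^6 · 729, so s = 6 and d = 729.
Repeated squaring mod 46657: 43916^1 ≡ 43916, 43916^2 ≡ 1304, 43916^4 ≡ 20764, 43916^8 ≡ 33016, 43916^16 ≡ 8765, 43916^32 ≡ 27803, 43916^64 ≡ 40290, 43916^128 ≡ 40413, 43916^256 ≡ 28941, 43916^512 ≡ 41674.
729 = 512 + 128 + 64 + 16 + 8 + 1, so 43916^729 ≡ 41674·40413·40290·8765·33016·43916 ≡ 17724 (mod 46657).
x_0 = 17724.
x_1 = 17724^2 mod 46657 = 45252.
x_2 = 45252^2 mod 46657 = 14431.
x_3 = 14431^2 mod 46657 = 23570.
x_4 = 23570^2 mod 46657 = 1.

1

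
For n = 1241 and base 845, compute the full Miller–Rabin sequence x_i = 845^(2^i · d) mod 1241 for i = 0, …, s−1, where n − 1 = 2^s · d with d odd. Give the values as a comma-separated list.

n − 1 = 1240 = 2^3 · 155, so s = 3 and d = 155.
x_0 = 845^155 mod 1241 = 1213.
x_1 = 1213^2 mod 1241 = 784.
x_2 = 784^2 mod 1241 = 361.

1213, 784, 361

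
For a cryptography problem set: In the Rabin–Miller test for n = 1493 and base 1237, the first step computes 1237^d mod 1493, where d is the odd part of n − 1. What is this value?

1492

n − 1 = 1492 = 2^2 · 373, so s = 2 and d = 373.
1237^373 mod 1493 = 1492.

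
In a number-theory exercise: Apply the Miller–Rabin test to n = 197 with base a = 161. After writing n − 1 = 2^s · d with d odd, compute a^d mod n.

n − 1 = 196 = 2^2 · 49, so s = 2 and d = 49.
Repeated squaring mod 197: 161^1 ≡ 161, 161^2 ≡ 114, 161^4 ≡ 191, 161^8 ≡ 36, 161^16 ≡ 114, 161^32 ≡ 191.
49 = 32 + 16 + 1, so 161^49 ≡ 191·114·161 ≡ 196 (mod 197).

196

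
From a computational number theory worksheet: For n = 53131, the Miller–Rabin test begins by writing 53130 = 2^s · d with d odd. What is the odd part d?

26565

Halving: 53130 → 26565; 26565 is odd.
So 53130 = 2^1 · 26565.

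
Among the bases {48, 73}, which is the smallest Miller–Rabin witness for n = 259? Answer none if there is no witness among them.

n − 1 = 258 = 2^1 · 129, so s = 1 and d = 129.
Base 48: x_0 = 48^129 mod 259 = 258. x_0 = 258 ≡ −1, so 48 is not a witness.
Base 73: x_0 = 73^129 mod 259 = 258. x_0 = 258 ≡ −1, so 73 is not a witness.
No listed base is a witness for 259.

none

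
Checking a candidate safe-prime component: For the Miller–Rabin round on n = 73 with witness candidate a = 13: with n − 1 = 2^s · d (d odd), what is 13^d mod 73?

51

n − 1 = 72 = 2^3 · 9, so s = 3 and d = 9.
13^9 mod 73 = 51.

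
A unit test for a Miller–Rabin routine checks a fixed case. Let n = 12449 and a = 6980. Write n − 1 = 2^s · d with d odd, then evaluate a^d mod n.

n − 1 = 12448 = 2^5 · 389, so s = 5 and d = 389.
6980^389 mod 12449 = 11080.

11080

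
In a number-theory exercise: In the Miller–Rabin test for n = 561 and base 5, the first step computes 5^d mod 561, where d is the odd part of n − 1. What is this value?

n − 1 = 560 = 2^4 · 35, so s = 4 and d = 35.
5^35 mod 561 = 23.

23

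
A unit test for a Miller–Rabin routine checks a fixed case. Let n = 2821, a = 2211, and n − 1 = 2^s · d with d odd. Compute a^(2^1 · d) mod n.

n − 1 = 2820 = 2^2 · 705, so s = 2 and d = 705.
Repeated squaring mod 2821: 2211^1 ≡ 2211, 2211^2 ≡ 2549, 2211^4 ≡ 638, 2211^8 ≡ 820, 2211^16 ≡ 1002, 2211^32 ≡ 2549, 2211^64 ≡ 638, 2211^128 ≡ 820, 2211^256 ≡ 1002, 2211^512 ≡ 2549.
705 = 512 + 128 + 64 + 1, so 2211^705 ≡ 2549·820·638·2211 ≡ 1210 (mod 2821).
x_0 = 1210.
x_1 = 1210^2 mod 2821 = 1.

1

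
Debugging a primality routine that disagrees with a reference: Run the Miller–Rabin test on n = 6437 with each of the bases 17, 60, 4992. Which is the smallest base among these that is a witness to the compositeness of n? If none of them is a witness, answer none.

n − 1 = 6436 = 2^2 · 1609, so s = 2 and d = 1609.
Base 17: x_0 = 17^1609 mod 6437 = 1502. x_0 is neither 1 nor 6436, so continue squaring. x_1 = 1502^2 mod 6437 = 3054. Reached i = s−1 = 1 without hitting −1: 17 is a Miller–Rabin witness and 6437 is composite.
Base 60: x_0 = 60^1609 mod 6437 = 6197. x_0 is neither 1 nor 6436, so continue squaring. x_1 = 6197^2 mod 6437 = 6104. Reached i = s−1 = 1 without hitting −1: 60 is a Miller–Rabin witness and 6437 is composite.
Base 4992: x_0 = 4992^1609 mod 6437 = 2833. x_0 is neither 1 nor 6436, so continue squaring. x_1 = 2833^2 mod 6437 = 5387. Reached i = s−1 = 1 without hitting −1: 4992 is a Miller–Rabin witness and 6437 is composite.
The smallest witness among the given bases is 17.

17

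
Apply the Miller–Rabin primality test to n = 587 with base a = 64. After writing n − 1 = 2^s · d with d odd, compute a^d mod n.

n − 1 = 586 = 2^1 · 293, so s = 1 and d = 293.
Repeated squaring mod 587: 64^1 ≡ 64, 64^2 ≡ 574, 64^4 ≡ 169, 64^8 ≡ 385, 64^16 ≡ 301, 64^32 ≡ 203, 64^64 ≡ 119, 64^128 ≡ 73, 64^256 ≡ 46.
293 = 256 + 32 + 4 + 1, so 64^293 ≡ 46·203·169·64 ≡ 1 (mod 587).

1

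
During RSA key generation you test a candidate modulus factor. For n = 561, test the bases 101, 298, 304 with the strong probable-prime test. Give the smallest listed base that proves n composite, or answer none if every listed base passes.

n − 1 = 560 = 2^4 · 35, so s = 4 and d = 35.
Base 101: x_0 = 101^35 mod 561 = 560. x_0 = 560 ≡ −1, so 101 is not a witness.
Base 298: x_0 = 298^35 mod 561 = 100. x_0 is neither 1 nor 560, so continue squaring. x_1 = 100^2 mod 561 = 463. x_2 = 463^2 mod 561 = 67. x_3 = 67^2 mod 561 = 1. x_3 = 1 but x_2 ≠ ±1, a nontrivial square root of 1 — 298 is a witness and 561 is composite.
Base 304: x_0 = 304^35 mod 561 = 43. x_0 is neither 1 nor 560, so continue squaring. x_1 = 43^2 mod 561 = 166. x_2 = 166^2 mod 561 = 67. x_3 = 67^2 mod 561 = 1. x_3 = 1 but x_2 ≠ ±1, a nontrivial square root of 1 — 304 is a witness and 561 is composite.
The smallest witness among the given bases is 298.

298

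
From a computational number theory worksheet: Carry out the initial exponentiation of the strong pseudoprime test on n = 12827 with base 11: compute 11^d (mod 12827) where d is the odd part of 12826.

n − 1 = 12826 = 2^1 · 6413, so s = 1 and d = 6413.
By repeated squaring, 11^6413 ≡ 11416 (mod 12827).

11416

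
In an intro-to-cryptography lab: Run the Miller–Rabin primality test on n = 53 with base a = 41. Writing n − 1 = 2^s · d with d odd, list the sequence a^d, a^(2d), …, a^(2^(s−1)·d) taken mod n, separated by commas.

30, 52

n − 1 = 52 = 2^2 · 13, so s = 2 and d = 13.
x_0 = 41^13 mod 53 = 30.
x_1 = 30^2 mod 53 = 52.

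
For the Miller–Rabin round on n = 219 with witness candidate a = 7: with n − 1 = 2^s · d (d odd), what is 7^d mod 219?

n − 1 = 218 = 2^1 · 109, so s = 1 and d = 109.
7^109 mod 219 = 139.

139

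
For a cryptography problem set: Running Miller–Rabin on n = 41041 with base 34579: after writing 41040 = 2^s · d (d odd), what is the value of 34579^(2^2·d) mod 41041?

n − 1 = 41040 = 2^4 · 2565, so s = 4 and d = 2565.
x_0 = 34579^2565 mod 41041 = 17016.
x_1 = 17016^2 mod 41041 = 1.
x_2 = 1^2 mod 41041 = 1.

1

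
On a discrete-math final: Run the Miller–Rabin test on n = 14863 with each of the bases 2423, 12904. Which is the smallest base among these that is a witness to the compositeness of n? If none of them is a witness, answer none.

n − 1 = 14862 = 2^1 · 7431, so s = 1 and d = 7431.
Base 2423: x_0 = 2423^7431 mod 14863 = 4646. x_0 ∉ {1, 14862} and s = 1, so 2423 is a Miller–Rabin witness and 14863 is composite.
Base 12904: x_0 = 12904^7431 mod 14863 = 12548. x_0 ∉ {1, 14862} and s = 1, so 12904 is a Miller–Rabin witness and 14863 is composite.
The smallest witness among the given bases is 2423.

2423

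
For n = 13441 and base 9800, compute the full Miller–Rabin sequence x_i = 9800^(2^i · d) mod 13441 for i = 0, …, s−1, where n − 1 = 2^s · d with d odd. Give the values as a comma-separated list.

11944, 9803, 9100, 13440, 1, 1, 1

n − 1 = 13440 = 2^7 · 105, so s = 7 and d = 105.
x_0 = 9800^105 mod 13441 = 11944.
x_1 = 11944^2 mod 13441 = 9803.
x_2 = 9803^2 mod 13441 = 9100.
x_3 = 9100^2 mod 13441 = 13440.
x_4 = 13440^2 mod 13441 = 1.
x_5 = 1^2 mod 13441 = 1.
x_6 = 1^2 mod 13441 = 1.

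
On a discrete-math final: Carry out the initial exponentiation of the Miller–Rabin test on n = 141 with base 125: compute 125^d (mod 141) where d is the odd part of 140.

137

n − 1 = 140 = 2^2 · 35, so s = 2 and d = 35.
125^35 mod 141 = 137.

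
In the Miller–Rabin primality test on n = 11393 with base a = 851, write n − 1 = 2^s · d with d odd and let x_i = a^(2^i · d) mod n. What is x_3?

1

n − 1 = 11392 = 2^7 · 89, so s = 7 and d = 89.
x_0 = 851^89 mod 11393 = 1.
x_1 = 1^2 mod 11393 = 1.
x_2 = 1^2 mod 11393 = 1.
x_3 = 1^2 mod 11393 = 1.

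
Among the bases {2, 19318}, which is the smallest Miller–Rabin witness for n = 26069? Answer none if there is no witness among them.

n − 1 = 26068 = 2^2 · 6517, so s = 2 and d = 6517.
Base 2: x_0 = 2^6517 mod 26069 = 16840. x_0 is neither 1 nor 26068, so continue squaring. x_1 = 16840^2 mod 26069 = 7018. Reached i = s−1 = 1 without hitting −1: 2 is a Miller–Rabin witness and 26069 is composite.
Base 19318: x_0 = 19318^6517 mod 26069 = 4114. x_0 is neither 1 nor 26068, so continue squaring. x_1 = 4114^2 mod 26069 = 6215. Reached i = s−1 = 1 without hitting −1: 19318 is a Miller–Rabin witness and 26069 is composite.
The smallest witness among the given bases is 2.

2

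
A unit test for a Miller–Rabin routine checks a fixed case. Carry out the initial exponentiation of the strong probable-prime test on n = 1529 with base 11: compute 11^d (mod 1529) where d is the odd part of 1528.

n − 1 = 1528 = 2^3 · 191, so s = 3 and d = 191.
11^191 mod 1529 = 220.

220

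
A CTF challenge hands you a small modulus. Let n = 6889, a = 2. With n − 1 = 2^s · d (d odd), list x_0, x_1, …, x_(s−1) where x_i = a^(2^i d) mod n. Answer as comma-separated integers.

6390, 997, 1993

n − 1 = 6888 = 2^3 · 861, so s = 3 and d = 861.
x_0 = 2^861 mod 6889 = 6390.
x_1 = 6390^2 mod 6889 = 997.
x_2 = 997^2 mod 6889 = 1993.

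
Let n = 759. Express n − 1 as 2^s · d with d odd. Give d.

379

Halving: 758 → 379; 379 is odd.
So 758 = 2^1 · 379.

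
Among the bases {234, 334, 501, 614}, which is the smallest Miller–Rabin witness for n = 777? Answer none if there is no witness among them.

234

n − 1 = 776 = 2^3 · 97, so s = 3 and d = 97.
Base 234: x_0 = 234^97 mod 777 = 675. x_0 is neither 1 nor 776, so continue squaring. x_1 = 675^2 mod 777 = 303. x_2 = 303^2 mod 777 = 123. Reached i = s−1 = 2 without hitting −1: 234 is a Miller–Rabin witness and 777 is composite.
Base 334: x_0 = 334^97 mod 777 = 334. x_0 is neither 1 nor 776, so continue squaring. x_1 = 334^2 mod 777 = 445. x_2 = 445^2 mod 777 = 667. Reached i = s−1 = 2 without hitting −1: 334 is a Miller–Rabin witness and 777 is composite.
Base 501: x_0 = 501^97 mod 777 = 459. x_0 is neither 1 nor 776, so continue squaring. x_1 = 459^2 mod 777 = 114. x_2 = 114^2 mod 777 = 564. Reached i = s−1 = 2 without hitting −1: 501 is a Miller–Rabin witness and 777 is composite.
Base 614: x_0 = 614^97 mod 777 = 257. x_0 is neither 1 nor 776, so continue squaring. x_1 = 257^2 mod 777 = 4. x_2 = 4^2 mod 777 = 16. Reached i = s−1 = 2 without hitting −1: 614 is a Miller–Rabin witness and 777 is composite.
The smallest witness among the given bases is 234.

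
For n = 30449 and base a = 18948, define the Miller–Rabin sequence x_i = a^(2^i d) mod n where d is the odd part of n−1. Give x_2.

n − 1 = 30448 = 2^4 · 1903, so s = 4 and d = 1903.
x_0 = 18948^1903 mod 30449 = 3428.
x_1 = 3428^2 mod 30449 = 28319.
x_2 = 28319^2 mod 30449 = 30448.

30448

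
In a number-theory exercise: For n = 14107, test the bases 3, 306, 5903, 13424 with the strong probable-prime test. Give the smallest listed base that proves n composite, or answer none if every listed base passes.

none

n − 1 = 14106 = 2^1 · 7053, so s = 1 and d = 7053.
Base 3: x_0 = 3^7053 mod 14107 = 14106. x_0 = 14106 ≡ −1, so 3 is not a witness.
Base 306: x_0 = 306^7053 mod 14107 = 1. x_0 = 1, so 306 is not a witness.
Base 5903: x_0 = 5903^7053 mod 14107 = 1. x_0 = 1, so 5903 is not a witness.
Base 13424: x_0 = 13424^7053 mod 14107 = 14106. x_0 = 14106 ≡ −1, so 13424 is not a witness.
No listed base is a witness for 14107.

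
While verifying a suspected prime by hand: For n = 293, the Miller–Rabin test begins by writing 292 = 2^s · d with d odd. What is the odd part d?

Halving: 292 → 146 → 73; 73 is odd.
So 292 = 2^2 · 73.

73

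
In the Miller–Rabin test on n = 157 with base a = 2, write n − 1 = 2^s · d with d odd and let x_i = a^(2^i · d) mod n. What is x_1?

n − 1 = 156 = 2^2 · 39, so s = 2 and d = 39.
x_0 = 2^39 mod 157 = 129.
x_1 = 129^2 mod 157 = 156.

156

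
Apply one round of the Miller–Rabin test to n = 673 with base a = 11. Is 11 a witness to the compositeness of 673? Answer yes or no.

no

n − 1 = 672 = 2^5 · 21, so s = 5 and d = 21.
Repeated squaring mod 673: 11^1 ≡ 11, 11^2 ≡ 121, 11^4 ≡ 508, 11^8 ≡ 305, 11^16 ≡ 151.
21 = 16 + 4 + 1, so 11^21 ≡ 151·508·11 ≡ 519 (mod 673).
x_0 = 11^21 mod 673 = 519.
x_0 is neither 1 nor 672, so continue squaring.
x_1 = 519^2 mod 673 = 161.
x_2 = 161^2 mod 673 = 347.
x_3 = 347^2 mod 673 = 615.
x_4 = 615^2 mod 673 = 672.
x_4 ≡ −1, so 11 is not a witness.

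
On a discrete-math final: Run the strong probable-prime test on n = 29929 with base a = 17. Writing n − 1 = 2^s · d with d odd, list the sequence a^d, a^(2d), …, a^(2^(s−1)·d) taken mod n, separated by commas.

4937, 11763, 6402

n − 1 = 29928 = 2^3 · 3741, so s = 3 and d = 3741.
x_0 = 17^3741 mod 29929 = 4937.
x_1 = 4937^2 mod 29929 = 11763.
x_2 = 11763^2 mod 29929 = 6402.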